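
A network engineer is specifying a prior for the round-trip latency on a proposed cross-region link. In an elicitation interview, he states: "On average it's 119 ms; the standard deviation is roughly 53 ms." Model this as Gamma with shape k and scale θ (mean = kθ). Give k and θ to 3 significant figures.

For Gamma(k, scale θ): mean = kθ, variance = kθ², so CV = 1/√k.
CV = SD/mean = 53/119 = 0.4454, hence k = 1/CV² = 5.04.
Then θ = mean/k = 119/5.04 = 23.6.

k ≈ 5.04, θ ≈ 23.6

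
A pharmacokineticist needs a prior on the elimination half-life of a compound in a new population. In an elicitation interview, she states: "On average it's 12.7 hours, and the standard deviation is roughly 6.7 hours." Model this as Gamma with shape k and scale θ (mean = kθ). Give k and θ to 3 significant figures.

k ≈ 3.59, θ ≈ 3.53

For Gamma(k, scale θ): mean = kθ, variance = kθ², so CV = 1/√k.
CV = SD/mean = 6.7/12.7 = 0.5276, hence k = 1/CV² = 3.59.
Then θ = mean/k = 12.7/3.59 = 3.53.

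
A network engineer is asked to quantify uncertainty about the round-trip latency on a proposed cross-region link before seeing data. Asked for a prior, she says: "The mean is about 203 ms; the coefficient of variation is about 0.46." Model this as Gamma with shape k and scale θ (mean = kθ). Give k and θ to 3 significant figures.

k ≈ 4.73, θ ≈ 43

For Gamma(k, scale θ): mean = kθ, variance = kθ², so CV = 1/√k.
CV = 0.46, hence k = 1/CV² = 4.73.
Then θ = mean/k = 203/4.73 = 43.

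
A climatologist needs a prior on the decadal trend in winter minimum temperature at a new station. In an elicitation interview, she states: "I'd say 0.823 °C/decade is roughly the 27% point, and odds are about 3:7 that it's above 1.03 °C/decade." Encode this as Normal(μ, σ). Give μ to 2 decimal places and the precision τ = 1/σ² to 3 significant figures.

For Normal(μ,σ), the p-quantile is μ + z_p·σ. Here z_{0.27} = -0.6128, z_{0.7} = 0.5244.
So 0.823 = μ − 0.6128σ and 1.03 = μ + 0.5244σ.
Subtracting: σ = (1.03 − 0.823)/(0.5244 − (-0.6128)) = 0.18.
Then μ = 0.823 − (-0.6128)·0.18 = 0.93.
Precision τ = 1/σ² = 1/0.182² = 30.2.

μ = 0.93, τ = 30.2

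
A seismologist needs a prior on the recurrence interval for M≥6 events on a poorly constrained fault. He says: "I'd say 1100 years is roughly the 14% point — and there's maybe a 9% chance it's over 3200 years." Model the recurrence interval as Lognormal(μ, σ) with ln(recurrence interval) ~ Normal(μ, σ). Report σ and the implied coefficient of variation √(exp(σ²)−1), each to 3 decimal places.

If T ~ Lognormal(μ,σ) then ln T ~ Normal(μ,σ), so the p-quantile of ln T is μ + z_p·σ.
ln(1100) = 7.003 and ln(3200) = 8.071; z_{0.14} = -1.08, z_{0.91} = 1.341.
σ = (8.071 − 7.003)/(1.341 − (-1.08)) = 0.441.
μ = 7.003 − (-1.08)·0.441 = 7.480.
CV = √(exp(σ²)−1) = √(exp(0.1945)−1) = 0.463.

σ ≈ 0.441, CV ≈ 0.463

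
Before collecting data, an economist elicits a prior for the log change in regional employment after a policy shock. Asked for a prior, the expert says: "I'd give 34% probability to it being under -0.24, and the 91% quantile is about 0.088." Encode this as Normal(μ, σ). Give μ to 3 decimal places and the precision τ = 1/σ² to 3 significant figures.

μ = -0.163, τ = 28.6

The p-quantile of Normal(μ,σ) is μ + z_p·σ, with z_{0.34} = -0.4125 and z_{0.91} = 1.341.
Eliminate σ: μ = (z₂·x₁ − z₁·x₂)/(z₂ − z₁) = (1.341·-0.24 − (-0.4125)·0.088)/1.753 = -0.163.
Then σ = (x₂ − x₁)/(z₂ − z₁) = (0.088 − -0.24)/1.753 = 0.187.
Precision τ = 1/σ² = 1/0.1871² = 28.6.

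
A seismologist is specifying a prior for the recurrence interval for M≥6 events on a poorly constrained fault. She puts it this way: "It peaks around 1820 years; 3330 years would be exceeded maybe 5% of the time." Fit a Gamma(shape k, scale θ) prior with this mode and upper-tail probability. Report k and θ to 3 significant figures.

k ≈ 8.63, θ ≈ 239

Gamma(k,θ) with k>1 has mode (k−1)θ, so θ = 1820/(k−1).
Need P(X < 3330) = 0.95 with θ tied to k this way. Start at k = 2, θ = 1820: P(X<3330) ≈ 0.546.
Too low — raise k to concentrate. Iterating converges to k ≈ 8.63.
Then θ = 1820/(8.63−1) ≈ 239.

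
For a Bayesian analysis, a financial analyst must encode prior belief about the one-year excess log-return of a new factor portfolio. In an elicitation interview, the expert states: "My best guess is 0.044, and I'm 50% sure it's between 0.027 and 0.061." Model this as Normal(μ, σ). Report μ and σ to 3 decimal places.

μ = 0.044, σ = 0.025

A symmetric 50% interval runs μ ± z·σ with z = 0.6745.
Half-width = 0.017, so σ = 0.017/0.6745 = 0.025.
μ is the stated best guess, 0.044.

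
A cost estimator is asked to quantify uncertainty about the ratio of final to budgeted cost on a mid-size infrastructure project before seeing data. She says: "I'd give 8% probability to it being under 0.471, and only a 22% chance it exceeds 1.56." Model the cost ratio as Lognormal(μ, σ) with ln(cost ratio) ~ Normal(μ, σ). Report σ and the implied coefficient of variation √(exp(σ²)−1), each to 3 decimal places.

σ ≈ 0.550, CV ≈ 0.594

If T ~ Lognormal(μ,σ) then ln T ~ Normal(μ,σ), so the p-quantile of ln T is μ + z_p·σ.
ln(0.471) = -0.7529 and ln(1.56) = 0.4447; z_{0.08} = -1.405, z_{0.78} = 0.7722.
σ = (0.4447 − -0.7529)/(0.7722 − (-1.405)) = 0.550.
μ = -0.7529 − (-1.405)·0.550 = 0.020.
CV = √(exp(σ²)−1) = √(exp(0.3025)−1) = 0.594.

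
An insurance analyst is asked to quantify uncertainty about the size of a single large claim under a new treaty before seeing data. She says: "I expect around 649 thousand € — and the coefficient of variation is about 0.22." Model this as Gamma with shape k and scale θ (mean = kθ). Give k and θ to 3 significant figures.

For Gamma(k, scale θ): mean = kθ, variance = kθ², so CV = 1/√k.
CV = 0.22, hence k = 1/CV² = 20.7.
Then θ = mean/k = 649/20.7 = 31.4.

k ≈ 20.7, θ ≈ 31.4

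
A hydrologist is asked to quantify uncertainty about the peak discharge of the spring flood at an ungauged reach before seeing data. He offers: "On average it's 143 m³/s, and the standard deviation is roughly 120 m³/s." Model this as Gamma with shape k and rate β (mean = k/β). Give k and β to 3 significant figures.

For Gamma(k, rate β): mean = k/β, variance = k/β², so CV = 1/√k.
CV = SD/mean = 120/143 = 0.8392, hence k = 1/CV² = 1.42.
Then β = k/mean = 1.42/143 = 0.00993.

k ≈ 1.42, β ≈ 0.00993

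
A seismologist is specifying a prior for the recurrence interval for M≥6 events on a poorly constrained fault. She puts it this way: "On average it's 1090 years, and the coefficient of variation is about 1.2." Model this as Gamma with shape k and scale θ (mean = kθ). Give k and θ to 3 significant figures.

For Gamma(k, scale θ): mean = kθ, variance = kθ², so CV = 1/√k.
CV = 1.2, hence k = 1/CV² = 0.694.
Then θ = mean/k = 1090/0.694 = 1570.

k ≈ 0.694, θ ≈ 1570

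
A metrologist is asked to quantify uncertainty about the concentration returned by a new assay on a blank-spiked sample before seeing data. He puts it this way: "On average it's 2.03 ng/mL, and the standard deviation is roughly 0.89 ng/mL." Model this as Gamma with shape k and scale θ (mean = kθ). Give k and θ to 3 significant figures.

For Gamma(k, scale θ): mean = kθ, variance = kθ², so CV = 1/√k.
CV = SD/mean = 0.89/2.03 = 0.4384, hence k = 1/CV² = 5.2.
Then θ = mean/k = 2.03/5.2 = 0.39.

k ≈ 5.2, θ ≈ 0.39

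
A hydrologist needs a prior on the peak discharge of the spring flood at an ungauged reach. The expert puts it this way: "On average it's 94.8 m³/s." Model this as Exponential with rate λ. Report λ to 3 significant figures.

λ ≈ 0.0105

Exponential mean = 1/λ, so λ = 1/94.8 = 0.0105.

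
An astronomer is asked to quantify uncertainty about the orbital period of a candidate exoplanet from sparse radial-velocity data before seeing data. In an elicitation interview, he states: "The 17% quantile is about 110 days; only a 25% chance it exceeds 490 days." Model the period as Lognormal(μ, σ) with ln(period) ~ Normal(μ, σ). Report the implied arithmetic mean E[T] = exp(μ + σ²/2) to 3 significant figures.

E[T] ≈ 402 days

If T ~ Lognormal(μ,σ) then ln T ~ Normal(μ,σ), so the p-quantile of ln T is μ + z_p·σ.
ln(110) = 4.7 and ln(490) = 6.194; z_{0.17} = -0.9542, z_{0.75} = 0.6745.
σ = (6.194 − 4.7)/(0.6745 − (-0.9542)) = 0.917.
μ = 4.7 − (-0.9542)·0.917 = 5.576.
E[T] = exp(μ + σ²/2) = exp(5.576 + 0.4207) = 402 days.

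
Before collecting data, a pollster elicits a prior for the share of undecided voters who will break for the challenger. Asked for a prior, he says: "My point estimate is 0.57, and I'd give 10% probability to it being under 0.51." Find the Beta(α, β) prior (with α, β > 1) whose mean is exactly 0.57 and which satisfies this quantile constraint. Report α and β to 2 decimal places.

With mean 0.57 fixed, write α = 0.57s, β = 0.43s where s = α+β.
Need P(θ < 0.51) = 0.1 under Beta(0.57s, 0.43s). Normal approximation: (q−m)/√(m(1−m)/s) ≈ z_{0.1} = -1.28, so s ≈ 0.57·0.43·(-1.28)²/(0.51−0.57)² = 111.8.
At s = 111.8: P(θ<0.51) ≈ 0.101. Adjusting to match 0.1 gives s ≈ 112.48.
So α = 0.57·112.48 ≈ 64.11, β = 0.43·112.48 ≈ 48.37.

α ≈ 64.11, β ≈ 48.37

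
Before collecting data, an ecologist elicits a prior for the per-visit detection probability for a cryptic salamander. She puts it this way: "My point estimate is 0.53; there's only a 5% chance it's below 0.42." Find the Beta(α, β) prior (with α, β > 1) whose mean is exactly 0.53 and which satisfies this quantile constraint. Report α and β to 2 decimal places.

With mean 0.53 fixed, write α = 0.53s, β = 0.47s where s = α+β.
Need P(θ < 0.42) = 0.05 under Beta(0.53s, 0.47s). Normal approximation: (q−m)/√(m(1−m)/s) ≈ z_{0.05} = -1.64, so s ≈ 0.53·0.47·(-1.64)²/(0.42−0.53)² = 55.7.
At s = 55.7: P(θ<0.42) ≈ 0.050. Adjusting to match 0.05 gives s ≈ 55.46.
So α = 0.53·55.46 ≈ 29.39, β = 0.47·55.46 ≈ 26.07.

α ≈ 29.39, β ≈ 26.07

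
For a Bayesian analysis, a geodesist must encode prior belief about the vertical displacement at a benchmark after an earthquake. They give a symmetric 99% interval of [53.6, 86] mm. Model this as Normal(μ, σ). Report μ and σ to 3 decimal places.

μ = 69.800, σ = 6.289

A symmetric 99% interval runs μ ± z·σ with z = 2.576.
Half-width = 16.2, so σ = 16.2/2.576 = 6.289.
μ is the interval midpoint, 69.800.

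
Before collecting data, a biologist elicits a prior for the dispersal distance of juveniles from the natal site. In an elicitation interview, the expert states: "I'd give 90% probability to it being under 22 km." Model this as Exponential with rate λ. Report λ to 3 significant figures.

P(T < 22.0) = 1 − e^(−λ·22.0) = 0.9, so λ = −ln(1−0.9)/22.0 = −ln(0.1)/22.0 = 0.105.

λ ≈ 0.105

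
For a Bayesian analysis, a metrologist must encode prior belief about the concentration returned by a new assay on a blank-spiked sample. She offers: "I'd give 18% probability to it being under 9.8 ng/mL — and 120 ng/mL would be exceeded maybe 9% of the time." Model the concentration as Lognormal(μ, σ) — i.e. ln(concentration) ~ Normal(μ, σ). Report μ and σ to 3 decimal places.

If T ~ Lognormal(μ,σ) then ln T ~ Normal(μ,σ), so the p-quantile of ln T is μ + z_p·σ.
ln(9.8) = 2.282 and ln(120) = 4.787; z_{0.18} = -0.9154, z_{0.91} = 1.341.
σ = (4.787 − 2.282)/(1.341 − (-0.9154)) = 1.110.
μ = 2.282 − (-0.9154)·1.110 = 3.299.

μ ≈ 3.299, σ ≈ 1.110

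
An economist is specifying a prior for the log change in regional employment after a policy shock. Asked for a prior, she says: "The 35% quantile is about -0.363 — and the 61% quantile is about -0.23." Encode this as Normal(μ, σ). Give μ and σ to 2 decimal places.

μ = -0.29, σ = 0.20

The p-quantile of Normal(μ,σ) is μ + z_p·σ, with z_{0.35} = -0.3853 and z_{0.61} = 0.2793.
Eliminate σ: μ = (z₂·x₁ − z₁·x₂)/(z₂ − z₁) = (0.2793·-0.363 − (-0.3853)·-0.23)/0.6646 = -0.29.
Then σ = (x₂ − x₁)/(z₂ − z₁) = (-0.23 − -0.363)/0.6646 = 0.20.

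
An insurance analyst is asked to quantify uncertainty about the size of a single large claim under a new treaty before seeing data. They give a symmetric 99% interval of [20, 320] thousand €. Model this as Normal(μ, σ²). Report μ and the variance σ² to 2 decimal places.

μ = 170.00, σ² = 3391.16

A symmetric 99% interval runs μ ± z·σ with z = 2.576.
Half-width = 150, so σ = 150/2.576 = 58.234 and σ² = 3391.16.
μ is the interval midpoint, 170.00.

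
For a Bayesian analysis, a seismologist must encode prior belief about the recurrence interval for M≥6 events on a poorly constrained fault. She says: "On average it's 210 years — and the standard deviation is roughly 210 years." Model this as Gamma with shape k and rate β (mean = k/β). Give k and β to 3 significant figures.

k ≈ 1, β ≈ 0.00476

For Gamma(k, rate β): mean = k/β, variance = k/β², so CV = 1/√k.
CV = SD/mean = 210/210 = 1, hence k = 1/CV² = 1.
Then β = k/mean = 1/210 = 0.00476.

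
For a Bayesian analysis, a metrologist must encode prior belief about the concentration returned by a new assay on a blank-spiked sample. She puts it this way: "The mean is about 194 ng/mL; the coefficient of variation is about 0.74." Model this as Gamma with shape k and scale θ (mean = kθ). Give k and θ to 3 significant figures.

k ≈ 1.83, θ ≈ 106

For Gamma(k, scale θ): mean = kθ, variance = kθ², so CV = 1/√k.
CV = 0.74, hence k = 1/CV² = 1.83.
Then θ = mean/k = 194/1.83 = 106.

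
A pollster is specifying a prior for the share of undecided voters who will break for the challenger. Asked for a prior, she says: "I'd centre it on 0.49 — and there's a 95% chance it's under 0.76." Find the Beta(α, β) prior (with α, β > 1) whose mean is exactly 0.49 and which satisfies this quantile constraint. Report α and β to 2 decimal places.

With mean 0.49 fixed, write α = 0.49s, β = 0.51s where s = α+β.
Need P(θ < 0.76) = 0.95 under Beta(0.49s, 0.51s). Normal approximation: (q−m)/√(m(1−m)/s) ≈ z_{0.95} = 1.64, so s ≈ 0.49·0.51·(1.64)²/(0.76−0.49)² = 9.3.
At s = 9.3: P(θ<0.76) ≈ 0.958. Adjusting to match 0.95 gives s ≈ 8.41.
So α = 0.49·8.41 ≈ 4.12, β = 0.51·8.41 ≈ 4.29.

α ≈ 4.12, β ≈ 4.29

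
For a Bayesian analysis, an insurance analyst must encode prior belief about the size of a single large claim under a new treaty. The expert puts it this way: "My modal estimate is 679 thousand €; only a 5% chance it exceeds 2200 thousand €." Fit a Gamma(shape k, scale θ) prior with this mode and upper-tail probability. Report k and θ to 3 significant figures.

Gamma(k,θ) with k>1 has mode (k−1)θ, so θ = 679/(k−1).
Need P(X < 2200) = 0.95 with θ tied to k this way. Start at k = 2, θ = 679: P(X<2200) ≈ 0.834.
Too low — raise k to concentrate. Iterating converges to k ≈ 2.89.
Then θ = 679/(2.89−1) ≈ 359.

k ≈ 2.89, θ ≈ 359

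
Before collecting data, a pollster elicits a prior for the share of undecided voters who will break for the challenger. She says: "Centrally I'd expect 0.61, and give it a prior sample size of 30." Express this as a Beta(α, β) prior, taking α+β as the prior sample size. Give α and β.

α = 18.3, β = 11.7

Under the effective-sample-size interpretation, Beta(α, β) has prior mean α/(α+β) and prior sample size α+β.
So α+β = 30 and α/(α+β) = 0.61, giving α = 0.61·30 = 18.3 and β = 30 − 18.3 = 11.7.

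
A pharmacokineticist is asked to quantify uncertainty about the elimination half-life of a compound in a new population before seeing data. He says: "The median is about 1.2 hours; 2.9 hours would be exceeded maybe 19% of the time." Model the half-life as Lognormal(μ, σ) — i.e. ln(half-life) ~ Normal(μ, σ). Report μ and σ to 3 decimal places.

If T ~ Lognormal(μ,σ) then ln T ~ Normal(μ,σ), so the p-quantile of ln T is μ + z_p·σ.
ln(1.2) = 0.1823 and ln(2.9) = 1.065; z_{0.5} = 0, z_{0.81} = 0.8779.
σ = (1.065 − 0.1823)/(0.8779 − (0)) = 1.005.
μ = 0.1823 − (0)·1.005 = 0.182.

μ ≈ 0.182, σ ≈ 1.005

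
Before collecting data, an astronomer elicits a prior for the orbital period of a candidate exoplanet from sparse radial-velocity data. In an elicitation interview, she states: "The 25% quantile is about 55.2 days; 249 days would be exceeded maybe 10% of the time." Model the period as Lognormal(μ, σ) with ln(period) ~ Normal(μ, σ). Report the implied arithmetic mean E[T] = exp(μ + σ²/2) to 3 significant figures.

If T ~ Lognormal(μ,σ) then ln T ~ Normal(μ,σ), so the p-quantile of ln T is μ + z_p·σ.
ln(55.2) = 4.011 and ln(249) = 5.517; z_{0.25} = -0.6745, z_{0.9} = 1.282.
σ = (5.517 − 4.011)/(1.282 − (-0.6745)) = 0.770.
μ = 4.011 − (-0.6745)·0.770 = 4.530.
E[T] = exp(μ + σ²/2) = exp(4.530 + 0.2966) = 125 days.

E[T] ≈ 125 days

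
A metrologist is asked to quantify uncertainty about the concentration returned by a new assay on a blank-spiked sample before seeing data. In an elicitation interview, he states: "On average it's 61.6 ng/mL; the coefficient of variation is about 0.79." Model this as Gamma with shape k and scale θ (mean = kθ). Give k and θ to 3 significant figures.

k ≈ 1.6, θ ≈ 38.4

For Gamma(k, scale θ): mean = kθ, variance = kθ², so CV = 1/√k.
CV = 0.79, hence k = 1/CV² = 1.6.
Then θ = mean/k = 61.6/1.6 = 38.4.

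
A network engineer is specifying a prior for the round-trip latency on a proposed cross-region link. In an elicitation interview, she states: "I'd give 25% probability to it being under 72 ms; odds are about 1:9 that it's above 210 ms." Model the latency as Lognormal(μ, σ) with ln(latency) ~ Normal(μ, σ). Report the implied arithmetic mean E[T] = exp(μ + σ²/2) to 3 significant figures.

E[T] ≈ 121 ms

If T ~ Lognormal(μ,σ) then ln T ~ Normal(μ,σ), so the p-quantile of ln T is μ + z_p·σ.
ln(72) = 4.277 and ln(210) = 5.347; z_{0.25} = -0.6745, z_{0.9} = 1.282.
σ = (5.347 − 4.277)/(1.282 − (-0.6745)) = 0.547.
μ = 4.277 − (-0.6745)·0.547 = 4.646.
E[T] = exp(μ + σ²/2) = exp(4.646 + 0.1497) = 121 ms.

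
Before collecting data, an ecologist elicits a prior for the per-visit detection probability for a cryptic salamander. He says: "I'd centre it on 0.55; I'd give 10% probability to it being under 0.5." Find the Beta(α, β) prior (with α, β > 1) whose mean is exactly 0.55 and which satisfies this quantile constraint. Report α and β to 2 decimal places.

With mean 0.55 fixed, write α = 0.55s, β = 0.45s where s = α+β.
Need P(θ < 0.5) = 0.1 under Beta(0.55s, 0.45s). Normal approximation: (q−m)/√(m(1−m)/s) ≈ z_{0.1} = -1.28, so s ≈ 0.55·0.45·(-1.28)²/(0.5−0.55)² = 162.6.
At s = 162.6: P(θ<0.5) ≈ 0.100. Adjusting to match 0.1 gives s ≈ 163.12.
So α = 0.55·163.12 ≈ 89.72, β = 0.45·163.12 ≈ 73.41.

α ≈ 89.72, β ≈ 73.41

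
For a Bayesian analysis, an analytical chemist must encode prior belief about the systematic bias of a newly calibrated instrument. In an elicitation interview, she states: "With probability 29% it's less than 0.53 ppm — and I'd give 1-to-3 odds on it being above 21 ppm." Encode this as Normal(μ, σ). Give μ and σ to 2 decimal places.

For Normal(μ,σ), the p-quantile is μ + z_p·σ. Here z_{0.29} = -0.5534, z_{0.75} = 0.6745.
So 0.53 = μ − 0.5534σ and 21 = μ + 0.6745σ.
Subtracting: σ = (21 − 0.53)/(0.6745 − (-0.5534)) = 16.67.
Then μ = 0.53 − (-0.5534)·16.67 = 9.76.

μ = 9.76, σ = 16.67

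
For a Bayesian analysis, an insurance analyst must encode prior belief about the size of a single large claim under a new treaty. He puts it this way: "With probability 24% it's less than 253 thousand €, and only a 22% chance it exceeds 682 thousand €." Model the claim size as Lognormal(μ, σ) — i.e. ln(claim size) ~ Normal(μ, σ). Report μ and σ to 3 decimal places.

If T ~ Lognormal(μ,σ) then ln T ~ Normal(μ,σ), so the p-quantile of ln T is μ + z_p·σ.
ln(253) = 5.533 and ln(682) = 6.525; z_{0.24} = -0.7063, z_{0.78} = 0.7722.
σ = (6.525 − 5.533)/(0.7722 − (-0.7063)) = 0.671.
μ = 5.533 − (-0.7063)·0.671 = 6.007.

μ ≈ 6.007, σ ≈ 0.671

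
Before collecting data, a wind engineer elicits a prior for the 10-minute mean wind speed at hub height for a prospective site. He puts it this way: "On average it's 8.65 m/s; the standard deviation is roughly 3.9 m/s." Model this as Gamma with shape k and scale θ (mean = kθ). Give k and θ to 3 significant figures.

For Gamma(k, scale θ): mean = kθ, variance = kθ², so CV = 1/√k.
CV = SD/mean = 3.9/8.65 = 0.4509, hence k = 1/CV² = 4.92.
Then θ = mean/k = 8.65/4.92 = 1.76.

k ≈ 4.92, θ ≈ 1.76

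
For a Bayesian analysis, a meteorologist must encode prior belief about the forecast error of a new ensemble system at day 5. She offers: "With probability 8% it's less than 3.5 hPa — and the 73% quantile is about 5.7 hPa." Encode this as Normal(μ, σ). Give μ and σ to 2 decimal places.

μ = 5.03, σ = 1.09

For Normal(μ,σ), the p-quantile is μ + z_p·σ. Here z_{0.08} = -1.405, z_{0.73} = 0.6128.
So 3.5 = μ − 1.405σ and 5.7 = μ + 0.6128σ.
Subtracting: σ = (5.7 − 3.5)/(0.6128 − (-1.405)) = 1.09.
Then μ = 3.5 − (-1.405)·1.09 = 5.03.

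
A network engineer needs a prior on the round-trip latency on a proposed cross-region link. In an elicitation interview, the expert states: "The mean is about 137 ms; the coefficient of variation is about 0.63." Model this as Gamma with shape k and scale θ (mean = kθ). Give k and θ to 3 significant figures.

For Gamma(k, scale θ): mean = kθ, variance = kθ², so CV = 1/√k.
CV = 0.63, hence k = 1/CV² = 2.52.
Then θ = mean/k = 137/2.52 = 54.4.

k ≈ 2.52, θ ≈ 54.4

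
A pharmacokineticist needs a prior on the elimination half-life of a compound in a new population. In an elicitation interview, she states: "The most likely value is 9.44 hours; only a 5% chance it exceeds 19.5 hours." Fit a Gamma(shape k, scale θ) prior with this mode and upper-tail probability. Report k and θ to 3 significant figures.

Gamma(k,θ) with k>1 has mode (k−1)θ, so θ = 9.44/(k−1).
Need P(X < 19.5) = 0.95 with θ tied to k this way. Start at k = 2, θ = 9.44: P(X<19.5) ≈ 0.611.
Too low — raise k to concentrate. Iterating converges to k ≈ 6.25.
Then θ = 9.44/(6.25−1) ≈ 1.8.

k ≈ 6.25, θ ≈ 1.8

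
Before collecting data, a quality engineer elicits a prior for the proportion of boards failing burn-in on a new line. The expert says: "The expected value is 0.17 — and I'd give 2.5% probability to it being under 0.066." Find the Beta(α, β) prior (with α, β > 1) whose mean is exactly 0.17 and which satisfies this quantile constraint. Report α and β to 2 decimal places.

With mean 0.17 fixed, write α = 0.17s, β = 0.83s where s = α+β.
Need P(θ < 0.066) = 0.025 under Beta(0.17s, 0.83s). Normal approximation: (q−m)/√(m(1−m)/s) ≈ z_{0.025} = -1.96, so s ≈ 0.17·0.83·(-1.96)²/(0.066−0.17)² = 50.1.
At s = 50.1: P(θ<0.066) ≈ 0.008. Adjusting to match 0.025 gives s ≈ 34.39.
So α = 0.17·34.39 ≈ 5.85, β = 0.83·34.39 ≈ 28.54.

α ≈ 5.85, β ≈ 28.54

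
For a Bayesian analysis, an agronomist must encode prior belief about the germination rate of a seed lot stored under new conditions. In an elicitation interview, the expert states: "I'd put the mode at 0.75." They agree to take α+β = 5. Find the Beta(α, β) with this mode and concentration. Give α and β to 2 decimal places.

α = 3.25, β = 1.75

For α,β > 1 the Beta mode is (α−1)/(α+β−2). With α+β = 5, the mode is (α−1)/3.
Set (α−1)/3 = 0.75 → α = 1 + 0.75·3 = 3.25.
β = 5 − α = 1.75.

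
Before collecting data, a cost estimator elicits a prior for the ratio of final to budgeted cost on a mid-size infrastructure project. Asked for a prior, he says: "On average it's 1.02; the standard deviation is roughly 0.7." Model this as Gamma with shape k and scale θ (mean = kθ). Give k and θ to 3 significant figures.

k ≈ 2.12, θ ≈ 0.48

For Gamma(k, scale θ): mean = kθ, variance = kθ², so CV = 1/√k.
CV = SD/mean = 0.7/1.02 = 0.6863, hence k = 1/CV² = 2.12.
Then θ = mean/k = 1.02/2.12 = 0.48.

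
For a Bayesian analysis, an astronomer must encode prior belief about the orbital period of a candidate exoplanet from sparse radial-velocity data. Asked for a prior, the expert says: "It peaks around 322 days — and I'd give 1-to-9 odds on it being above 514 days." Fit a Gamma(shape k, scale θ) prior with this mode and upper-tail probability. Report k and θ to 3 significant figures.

Gamma(k,θ) with k>1 has mode (k−1)θ, so θ = 322/(k−1).
Need P(X < 514) = 0.9 with θ tied to k this way. Start at k = 2, θ = 322: P(X<514) ≈ 0.474.
Too low — raise k to concentrate. Iterating converges to k ≈ 9.59.
Then θ = 322/(9.59−1) ≈ 37.5.

k ≈ 9.59, θ ≈ 37.5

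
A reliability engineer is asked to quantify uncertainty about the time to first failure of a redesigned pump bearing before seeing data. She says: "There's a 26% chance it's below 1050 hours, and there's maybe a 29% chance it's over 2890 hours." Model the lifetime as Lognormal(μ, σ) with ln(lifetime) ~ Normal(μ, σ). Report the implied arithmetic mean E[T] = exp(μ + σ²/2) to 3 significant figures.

E[T] ≈ 2590 hours

If T ~ Lognormal(μ,σ) then ln T ~ Normal(μ,σ), so the p-quantile of ln T is μ + z_p·σ.
ln(1050) = 6.957 and ln(2890) = 7.969; z_{0.26} = -0.6433, z_{0.71} = 0.5534.
σ = (7.969 − 6.957)/(0.5534 − (-0.6433)) = 0.846.
μ = 6.957 − (-0.6433)·0.846 = 7.501.
E[T] = exp(μ + σ²/2) = exp(7.501 + 0.3579) = 2590 hours.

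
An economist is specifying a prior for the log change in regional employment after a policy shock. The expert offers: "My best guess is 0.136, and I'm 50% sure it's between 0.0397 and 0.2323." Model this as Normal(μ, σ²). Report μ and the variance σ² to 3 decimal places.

A symmetric 50% interval runs μ ± z·σ with z = 0.6745.
Half-width = 0.0963, so σ = 0.0963/0.6745 = 0.1428 and σ² = 0.020.
μ is the stated best guess, 0.136.

μ = 0.136, σ² = 0.020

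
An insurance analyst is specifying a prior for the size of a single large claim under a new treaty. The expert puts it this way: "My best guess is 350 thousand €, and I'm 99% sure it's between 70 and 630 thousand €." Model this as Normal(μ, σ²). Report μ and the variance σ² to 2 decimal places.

A symmetric 99% interval runs μ ± z·σ with z = 2.576.
Half-width = 280, so σ = 280/2.576 = 108.703 and σ² = 11816.31.
μ is the stated best guess, 350.00.

μ = 350.00, σ² = 11816.31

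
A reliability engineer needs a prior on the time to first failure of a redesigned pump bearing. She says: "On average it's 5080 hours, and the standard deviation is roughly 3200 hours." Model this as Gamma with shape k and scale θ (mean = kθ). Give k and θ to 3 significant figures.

For Gamma(k, scale θ): mean = kθ, variance = kθ², so CV = 1/√k.
CV = SD/mean = 3200/5080 = 0.6299, hence k = 1/CV² = 2.52.
Then θ = mean/k = 5080/2.52 = 2020.

k ≈ 2.52, θ ≈ 2020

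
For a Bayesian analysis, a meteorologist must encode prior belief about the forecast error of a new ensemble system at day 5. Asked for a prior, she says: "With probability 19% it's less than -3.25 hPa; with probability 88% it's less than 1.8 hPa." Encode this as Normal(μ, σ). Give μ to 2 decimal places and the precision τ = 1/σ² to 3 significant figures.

For Normal(μ,σ), the p-quantile is μ + z_p·σ. Here z_{0.19} = -0.8779, z_{0.88} = 1.175.
So -3.25 = μ − 0.8779σ and 1.8 = μ + 1.175σ.
Subtracting: σ = (1.8 − -3.25)/(1.175 − (-0.8779)) = 2.46.
Then μ = -3.25 − (-0.8779)·2.46 = -1.09.
Precision τ = 1/σ² = 1/2.46² = 0.165.

μ = -1.09, τ = 0.165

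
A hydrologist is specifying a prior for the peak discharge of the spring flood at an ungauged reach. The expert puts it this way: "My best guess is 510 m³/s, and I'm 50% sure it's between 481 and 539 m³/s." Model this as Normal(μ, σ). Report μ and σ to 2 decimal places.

A symmetric 50% interval runs μ ± z·σ with z = 0.6745.
Half-width = 29, so σ = 29/0.6745 = 43.00.
μ is the stated best guess, 510.00.

μ = 510.00, σ = 43.00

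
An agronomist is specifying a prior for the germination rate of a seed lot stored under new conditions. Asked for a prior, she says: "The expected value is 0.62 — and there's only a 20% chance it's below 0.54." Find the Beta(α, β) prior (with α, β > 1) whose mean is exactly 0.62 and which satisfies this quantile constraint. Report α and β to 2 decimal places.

α ≈ 15.85, β ≈ 9.72

With mean 0.62 fixed, write α = 0.62s, β = 0.38s where s = α+β.
Need P(θ < 0.54) = 0.2 under Beta(0.62s, 0.38s). Normal approximation: (q−m)/√(m(1−m)/s) ≈ z_{0.2} = -0.842, so s ≈ 0.62·0.38·(-0.842)²/(0.54−0.62)² = 26.1.
At s = 26.1: P(θ<0.54) ≈ 0.198. Adjusting to match 0.2 gives s ≈ 25.57.
So α = 0.62·25.57 ≈ 15.85, β = 0.38·25.57 ≈ 9.72.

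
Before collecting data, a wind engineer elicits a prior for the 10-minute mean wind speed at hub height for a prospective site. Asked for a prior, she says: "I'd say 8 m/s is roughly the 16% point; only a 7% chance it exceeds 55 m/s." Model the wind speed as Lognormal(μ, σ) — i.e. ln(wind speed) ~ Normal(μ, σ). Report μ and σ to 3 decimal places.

If T ~ Lognormal(μ,σ) then ln T ~ Normal(μ,σ), so the p-quantile of ln T is μ + z_p·σ.
ln(8) = 2.079 and ln(55) = 4.007; z_{0.16} = -0.9945, z_{0.93} = 1.476.
σ = (4.007 − 2.079)/(1.476 − (-0.9945)) = 0.780.
μ = 2.079 − (-0.9945)·0.780 = 2.856.

μ ≈ 2.856, σ ≈ 0.780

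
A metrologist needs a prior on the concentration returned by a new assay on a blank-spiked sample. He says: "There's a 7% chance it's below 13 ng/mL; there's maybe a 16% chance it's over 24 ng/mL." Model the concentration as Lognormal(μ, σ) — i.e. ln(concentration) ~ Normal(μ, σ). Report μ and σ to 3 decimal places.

μ ≈ 2.931, σ ≈ 0.248

If T ~ Lognormal(μ,σ) then ln T ~ Normal(μ,σ), so the p-quantile of ln T is μ + z_p·σ.
ln(13) = 2.565 and ln(24) = 3.178; z_{0.07} = -1.476, z_{0.84} = 0.9945.
σ = (3.178 − 2.565)/(0.9945 − (-1.476)) = 0.248.
μ = 2.565 − (-1.476)·0.248 = 2.931.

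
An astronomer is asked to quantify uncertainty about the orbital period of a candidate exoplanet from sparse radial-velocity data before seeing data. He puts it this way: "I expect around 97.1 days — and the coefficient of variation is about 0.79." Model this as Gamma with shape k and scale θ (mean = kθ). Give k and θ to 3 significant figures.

k ≈ 1.6, θ ≈ 60.6

For Gamma(k, scale θ): mean = kθ, variance = kθ², so CV = 1/√k.
CV = 0.79, hence k = 1/CV² = 1.6.
Then θ = mean/k = 97.1/1.6 = 60.6.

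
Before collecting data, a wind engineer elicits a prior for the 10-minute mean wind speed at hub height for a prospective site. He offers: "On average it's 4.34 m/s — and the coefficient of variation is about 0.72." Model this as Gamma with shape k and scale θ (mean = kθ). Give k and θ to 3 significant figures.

k ≈ 1.93, θ ≈ 2.25

For Gamma(k, scale θ): mean = kθ, variance = kθ², so CV = 1/√k.
CV = 0.72, hence k = 1/CV² = 1.93.
Then θ = mean/k = 4.34/1.93 = 2.25.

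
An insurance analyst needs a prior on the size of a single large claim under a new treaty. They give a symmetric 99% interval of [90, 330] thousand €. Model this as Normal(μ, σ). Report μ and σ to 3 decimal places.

A symmetric 99% interval runs μ ± z·σ with z = 2.576.
Half-width = 120, so σ = 120/2.576 = 46.587.
μ is the interval midpoint, 210.000.

μ = 210.000, σ = 46.587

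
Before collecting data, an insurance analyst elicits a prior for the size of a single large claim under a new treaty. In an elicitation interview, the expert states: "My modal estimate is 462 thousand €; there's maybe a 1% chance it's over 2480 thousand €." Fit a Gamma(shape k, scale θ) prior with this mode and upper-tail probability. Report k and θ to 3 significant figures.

Gamma(k,θ) with k>1 has mode (k−1)θ, so θ = 462/(k−1).
Need P(X < 2480) = 0.99 with θ tied to k this way. Start at k = 2, θ = 462: P(X<2480) ≈ 0.970.
Too low — raise k to concentrate. Iterating converges to k ≈ 2.36.
Then θ = 462/(2.36−1) ≈ 340.

k ≈ 2.36, θ ≈ 340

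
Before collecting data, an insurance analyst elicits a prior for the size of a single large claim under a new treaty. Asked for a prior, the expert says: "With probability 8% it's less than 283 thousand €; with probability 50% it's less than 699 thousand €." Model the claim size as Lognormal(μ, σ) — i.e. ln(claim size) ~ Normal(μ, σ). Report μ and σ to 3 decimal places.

μ ≈ 6.550, σ ≈ 0.644

If T ~ Lognormal(μ,σ) then ln T ~ Normal(μ,σ), so the p-quantile of ln T is μ + z_p·σ.
ln(283) = 5.645 and ln(699) = 6.55; z_{0.08} = -1.405, z_{0.5} = 0.
σ = (6.55 − 5.645)/(0 − (-1.405)) = 0.644.
μ = 5.645 − (-1.405)·0.644 = 6.550.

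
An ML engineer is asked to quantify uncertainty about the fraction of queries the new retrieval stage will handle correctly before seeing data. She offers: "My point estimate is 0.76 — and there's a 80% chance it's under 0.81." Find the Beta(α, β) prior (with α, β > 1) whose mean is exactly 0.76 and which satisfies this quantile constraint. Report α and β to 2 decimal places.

α ≈ 40.47, β ≈ 12.78

With mean 0.76 fixed, write α = 0.76s, β = 0.24s where s = α+β.
Need P(θ < 0.81) = 0.8 under Beta(0.76s, 0.24s). Normal approximation: (q−m)/√(m(1−m)/s) ≈ z_{0.8} = 0.842, so s ≈ 0.76·0.24·(0.842)²/(0.81−0.76)² = 51.7.
At s = 51.7: P(θ<0.81) ≈ 0.796. Adjusting to match 0.8 gives s ≈ 53.25.
So α = 0.76·53.25 ≈ 40.47, β = 0.24·53.25 ≈ 12.78.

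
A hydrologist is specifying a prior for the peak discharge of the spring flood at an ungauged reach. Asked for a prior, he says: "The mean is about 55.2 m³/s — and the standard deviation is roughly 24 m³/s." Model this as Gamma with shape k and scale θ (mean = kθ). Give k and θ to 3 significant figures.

For Gamma(k, scale θ): mean = kθ, variance = kθ², so CV = 1/√k.
CV = SD/mean = 24/55.2 = 0.4348, hence k = 1/CV² = 5.29.
Then θ = mean/k = 55.2/5.29 = 10.4.

k ≈ 5.29, θ ≈ 10.4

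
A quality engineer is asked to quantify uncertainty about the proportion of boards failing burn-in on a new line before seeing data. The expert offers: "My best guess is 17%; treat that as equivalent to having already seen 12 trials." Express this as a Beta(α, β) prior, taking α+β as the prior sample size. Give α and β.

α = 2.04, β = 9.96

Under the effective-sample-size interpretation, Beta(α, β) has prior mean α/(α+β) and prior sample size α+β.
So α+β = 12 and α/(α+β) = 0.17, giving α = 0.17·12 = 2.04 and β = 12 − 2.04 = 9.96.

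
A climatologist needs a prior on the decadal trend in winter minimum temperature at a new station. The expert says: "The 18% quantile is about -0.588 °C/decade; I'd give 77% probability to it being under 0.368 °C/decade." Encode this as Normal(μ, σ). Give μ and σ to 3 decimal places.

The p-quantile of Normal(μ,σ) is μ + z_p·σ, with z_{0.18} = -0.9154 and z_{0.77} = 0.7388.
Eliminate σ: μ = (z₂·x₁ − z₁·x₂)/(z₂ − z₁) = (0.7388·-0.588 − (-0.9154)·0.368)/1.654 = -0.059.
Then σ = (x₂ − x₁)/(z₂ − z₁) = (0.368 − -0.588)/1.654 = 0.578.

μ = -0.059, σ = 0.578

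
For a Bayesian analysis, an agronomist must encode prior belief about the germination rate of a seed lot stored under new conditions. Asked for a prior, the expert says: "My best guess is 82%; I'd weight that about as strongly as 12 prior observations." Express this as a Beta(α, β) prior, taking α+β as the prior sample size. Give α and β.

α = 9.84, β = 2.16

Under the effective-sample-size interpretation, Beta(α, β) has prior mean α/(α+β) and prior sample size α+β.
So α+β = 12 and α/(α+β) = 0.82, giving α = 0.82·12 = 9.84 and β = 12 − 9.84 = 2.16.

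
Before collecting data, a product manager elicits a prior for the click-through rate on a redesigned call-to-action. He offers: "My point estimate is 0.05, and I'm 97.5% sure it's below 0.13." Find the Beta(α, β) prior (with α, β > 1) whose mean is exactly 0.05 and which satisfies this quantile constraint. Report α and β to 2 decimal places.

With mean 0.05 fixed, write α = 0.05s, β = 0.95s where s = α+β.
Need P(θ < 0.13) = 0.975 under Beta(0.05s, 0.95s). Normal approximation: (q−m)/√(m(1−m)/s) ≈ z_{0.975} = 1.96, so s ≈ 0.05·0.95·(1.96)²/(0.13−0.05)² = 28.5.
At s = 28.5: P(θ<0.13) ≈ 0.951. Adjusting to match 0.975 gives s ≈ 44.22.
So α = 0.05·44.22 ≈ 2.21, β = 0.95·44.22 ≈ 42.01.

α ≈ 2.21, β ≈ 42.01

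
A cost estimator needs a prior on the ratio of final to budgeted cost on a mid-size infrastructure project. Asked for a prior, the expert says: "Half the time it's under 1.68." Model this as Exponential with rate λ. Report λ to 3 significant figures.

λ ≈ 0.413

Exponential median = ln 2 / λ, so λ = ln 2 / 1.68 = 0.413.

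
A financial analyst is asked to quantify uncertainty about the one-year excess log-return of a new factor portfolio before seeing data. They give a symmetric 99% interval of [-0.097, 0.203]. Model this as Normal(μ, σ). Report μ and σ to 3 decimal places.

μ = 0.053, σ = 0.058

A symmetric 99% interval runs μ ± z·σ with z = 2.576.
Half-width = 0.15, so σ = 0.15/2.576 = 0.058.
μ is the interval midpoint, 0.053.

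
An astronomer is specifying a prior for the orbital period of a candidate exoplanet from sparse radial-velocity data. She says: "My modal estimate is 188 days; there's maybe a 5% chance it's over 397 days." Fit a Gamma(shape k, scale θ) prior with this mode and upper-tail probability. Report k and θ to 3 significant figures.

k ≈ 5.94, θ ≈ 38.1

Gamma(k,θ) with k>1 has mode (k−1)θ, so θ = 188/(k−1).
Need P(X < 397) = 0.95 with θ tied to k this way. Start at k = 2, θ = 188: P(X<397) ≈ 0.623.
Too low — raise k to concentrate. Iterating converges to k ≈ 5.94.
Then θ = 188/(5.94−1) ≈ 38.1.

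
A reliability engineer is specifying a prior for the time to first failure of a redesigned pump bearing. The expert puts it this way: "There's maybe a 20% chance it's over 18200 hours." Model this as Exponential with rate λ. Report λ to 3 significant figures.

λ ≈ 8.84e-05

P(T > 18200.0) = e^(−λ·18200.0) = 0.2, so λ = −ln(0.2)/18200.0 = 8.84e-05.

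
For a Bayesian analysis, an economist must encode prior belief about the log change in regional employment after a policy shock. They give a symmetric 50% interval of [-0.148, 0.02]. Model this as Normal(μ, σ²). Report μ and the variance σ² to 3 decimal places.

A symmetric 50% interval runs μ ± z·σ with z = 0.6745.
Half-width = 0.084, so σ = 0.084/0.6745 = 0.1245 and σ² = 0.016.
μ is the interval midpoint, -0.064.

μ = -0.064, σ² = 0.016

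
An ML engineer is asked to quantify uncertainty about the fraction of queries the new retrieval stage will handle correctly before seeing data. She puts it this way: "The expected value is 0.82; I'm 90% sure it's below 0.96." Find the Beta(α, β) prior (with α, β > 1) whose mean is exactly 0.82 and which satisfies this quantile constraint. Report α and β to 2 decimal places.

α ≈ 6.77, β ≈ 1.49

With mean 0.82 fixed, write α = 0.82s, β = 0.18s where s = α+β.
Need P(θ < 0.96) = 0.9 under Beta(0.82s, 0.18s). Normal approximation: (q−m)/√(m(1−m)/s) ≈ z_{0.9} = 1.28, so s ≈ 0.82·0.18·(1.28)²/(0.96−0.82)² = 12.4.
At s = 12.4: P(θ<0.96) ≈ 0.952. Adjusting to match 0.9 gives s ≈ 8.25.
So α = 0.82·8.25 ≈ 6.77, β = 0.18·8.25 ≈ 1.49.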